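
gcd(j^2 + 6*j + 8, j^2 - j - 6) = j + 2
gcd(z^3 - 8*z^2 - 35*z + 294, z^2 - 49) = z - 7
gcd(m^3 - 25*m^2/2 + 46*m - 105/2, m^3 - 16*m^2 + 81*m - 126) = m^2 - 10*m + 21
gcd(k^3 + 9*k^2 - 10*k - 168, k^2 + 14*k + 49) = k + 7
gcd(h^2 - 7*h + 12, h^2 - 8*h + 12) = 1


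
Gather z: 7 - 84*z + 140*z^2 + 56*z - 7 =140*z^2 - 28*z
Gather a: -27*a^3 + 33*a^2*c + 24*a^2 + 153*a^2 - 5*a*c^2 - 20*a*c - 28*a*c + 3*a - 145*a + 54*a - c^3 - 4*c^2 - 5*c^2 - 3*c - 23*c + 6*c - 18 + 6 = -27*a^3 + a^2*(33*c + 177) + a*(-5*c^2 - 48*c - 88) - c^3 - 9*c^2 - 20*c - 12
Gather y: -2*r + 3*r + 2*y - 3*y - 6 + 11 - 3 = r - y + 2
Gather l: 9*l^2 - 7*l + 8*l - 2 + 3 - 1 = 9*l^2 + l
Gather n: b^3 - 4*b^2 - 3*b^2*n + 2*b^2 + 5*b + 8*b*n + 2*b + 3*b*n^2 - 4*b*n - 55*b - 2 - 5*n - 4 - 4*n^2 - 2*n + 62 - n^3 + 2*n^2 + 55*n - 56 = b^3 - 2*b^2 - 48*b - n^3 + n^2*(3*b - 2) + n*(-3*b^2 + 4*b + 48)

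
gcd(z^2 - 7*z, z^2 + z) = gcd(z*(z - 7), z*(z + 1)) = z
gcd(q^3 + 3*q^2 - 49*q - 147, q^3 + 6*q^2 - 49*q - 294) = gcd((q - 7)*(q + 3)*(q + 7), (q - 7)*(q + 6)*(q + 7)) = q^2 - 49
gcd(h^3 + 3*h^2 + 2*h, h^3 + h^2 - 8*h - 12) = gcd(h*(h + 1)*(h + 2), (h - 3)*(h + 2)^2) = h + 2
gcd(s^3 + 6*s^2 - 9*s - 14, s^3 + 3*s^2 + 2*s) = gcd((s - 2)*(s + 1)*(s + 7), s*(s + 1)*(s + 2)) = s + 1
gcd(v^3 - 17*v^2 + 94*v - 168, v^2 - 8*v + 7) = v - 7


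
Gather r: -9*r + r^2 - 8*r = r^2 - 17*r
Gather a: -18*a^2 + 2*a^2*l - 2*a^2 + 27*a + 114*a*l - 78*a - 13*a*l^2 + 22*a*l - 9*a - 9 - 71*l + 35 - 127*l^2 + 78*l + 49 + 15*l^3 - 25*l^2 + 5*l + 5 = a^2*(2*l - 20) + a*(-13*l^2 + 136*l - 60) + 15*l^3 - 152*l^2 + 12*l + 80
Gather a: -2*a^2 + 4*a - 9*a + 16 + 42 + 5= -2*a^2 - 5*a + 63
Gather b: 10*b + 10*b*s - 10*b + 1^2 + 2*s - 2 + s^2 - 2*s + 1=10*b*s + s^2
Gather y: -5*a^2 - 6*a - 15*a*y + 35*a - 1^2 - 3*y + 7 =-5*a^2 + 29*a + y*(-15*a - 3) + 6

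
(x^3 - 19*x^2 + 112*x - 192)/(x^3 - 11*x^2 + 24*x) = (x - 8)/x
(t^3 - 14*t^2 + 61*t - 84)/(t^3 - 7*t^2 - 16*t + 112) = (t - 3)/(t + 4)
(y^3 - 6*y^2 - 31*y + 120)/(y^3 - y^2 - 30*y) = (y^2 - 11*y + 24)/(y*(y - 6))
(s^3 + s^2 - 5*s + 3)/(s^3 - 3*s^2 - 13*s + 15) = (s - 1)/(s - 5)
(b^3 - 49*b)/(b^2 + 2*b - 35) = b*(b - 7)/(b - 5)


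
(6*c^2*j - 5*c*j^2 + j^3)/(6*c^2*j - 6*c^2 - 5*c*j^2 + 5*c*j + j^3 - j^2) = j/(j - 1)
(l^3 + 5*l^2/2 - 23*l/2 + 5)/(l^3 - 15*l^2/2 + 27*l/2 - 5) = (l + 5)/(l - 5)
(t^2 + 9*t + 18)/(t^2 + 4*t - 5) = (t^2 + 9*t + 18)/(t^2 + 4*t - 5)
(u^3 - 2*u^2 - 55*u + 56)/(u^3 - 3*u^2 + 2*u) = (u^2 - u - 56)/(u*(u - 2))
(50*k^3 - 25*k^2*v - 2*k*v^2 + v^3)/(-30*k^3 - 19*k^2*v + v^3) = (-10*k^2 + 3*k*v + v^2)/(6*k^2 + 5*k*v + v^2)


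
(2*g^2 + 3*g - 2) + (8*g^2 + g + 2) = 10*g^2 + 4*g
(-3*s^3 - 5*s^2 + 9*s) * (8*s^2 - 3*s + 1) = -24*s^5 - 31*s^4 + 84*s^3 - 32*s^2 + 9*s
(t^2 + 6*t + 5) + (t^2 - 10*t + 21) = 2*t^2 - 4*t + 26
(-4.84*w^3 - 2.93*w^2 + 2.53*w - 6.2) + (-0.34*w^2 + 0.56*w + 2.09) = -4.84*w^3 - 3.27*w^2 + 3.09*w - 4.11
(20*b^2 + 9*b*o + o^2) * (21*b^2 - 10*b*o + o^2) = 420*b^4 - 11*b^3*o - 49*b^2*o^2 - b*o^3 + o^4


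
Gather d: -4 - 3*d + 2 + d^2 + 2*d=d^2 - d - 2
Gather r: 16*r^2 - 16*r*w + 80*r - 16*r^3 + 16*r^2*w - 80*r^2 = -16*r^3 + r^2*(16*w - 64) + r*(80 - 16*w)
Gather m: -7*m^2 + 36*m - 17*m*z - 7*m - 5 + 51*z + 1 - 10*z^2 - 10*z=-7*m^2 + m*(29 - 17*z) - 10*z^2 + 41*z - 4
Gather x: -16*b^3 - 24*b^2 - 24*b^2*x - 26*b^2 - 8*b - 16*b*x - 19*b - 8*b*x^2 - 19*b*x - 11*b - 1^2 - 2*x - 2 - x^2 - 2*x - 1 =-16*b^3 - 50*b^2 - 38*b + x^2*(-8*b - 1) + x*(-24*b^2 - 35*b - 4) - 4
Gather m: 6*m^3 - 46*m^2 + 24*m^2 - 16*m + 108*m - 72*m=6*m^3 - 22*m^2 + 20*m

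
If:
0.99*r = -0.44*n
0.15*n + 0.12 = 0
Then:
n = -0.80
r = 0.36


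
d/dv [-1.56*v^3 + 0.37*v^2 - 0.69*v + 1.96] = -4.68*v^2 + 0.74*v - 0.69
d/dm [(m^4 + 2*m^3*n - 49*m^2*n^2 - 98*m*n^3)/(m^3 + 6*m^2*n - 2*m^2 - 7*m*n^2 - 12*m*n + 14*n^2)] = (m^4 - 2*m^3*n - 4*m^3 + 19*m^2*n^2 + 16*m^2*n - 20*m*n^2 - 28*n^3)/(m^4 - 2*m^3*n - 4*m^3 + m^2*n^2 + 8*m^2*n + 4*m^2 - 4*m*n^2 - 8*m*n + 4*n^2)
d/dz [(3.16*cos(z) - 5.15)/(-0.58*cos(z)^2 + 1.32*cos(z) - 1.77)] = (-1.8328*cos(z)^2 + 5.974*cos(z) - 1.2048)*sin(z)/(0.3364*cos(z)^4 - 1.5312*cos(z)^3 + 3.7956*cos(z)^2 - 4.6728*cos(z) + 3.1329)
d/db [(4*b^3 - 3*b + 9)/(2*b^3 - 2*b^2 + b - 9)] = 2*(-4*b^4 + 10*b^3 - 84*b^2 + 18*b + 9)/(4*b^6 - 8*b^5 + 8*b^4 - 40*b^3 + 37*b^2 - 18*b + 81)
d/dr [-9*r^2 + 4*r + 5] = 4 - 18*r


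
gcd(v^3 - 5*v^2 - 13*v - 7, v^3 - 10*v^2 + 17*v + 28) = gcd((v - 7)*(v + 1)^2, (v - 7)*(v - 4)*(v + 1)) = v^2 - 6*v - 7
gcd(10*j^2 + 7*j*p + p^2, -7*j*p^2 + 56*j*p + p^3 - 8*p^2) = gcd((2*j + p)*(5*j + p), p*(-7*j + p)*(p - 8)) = 1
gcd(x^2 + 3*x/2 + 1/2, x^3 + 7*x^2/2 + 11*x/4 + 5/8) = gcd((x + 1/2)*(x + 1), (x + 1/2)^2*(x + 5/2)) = x + 1/2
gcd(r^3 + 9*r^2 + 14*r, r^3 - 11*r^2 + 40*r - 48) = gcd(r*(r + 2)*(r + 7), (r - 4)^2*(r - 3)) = 1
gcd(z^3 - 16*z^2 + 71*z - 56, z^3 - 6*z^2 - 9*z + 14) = z^2 - 8*z + 7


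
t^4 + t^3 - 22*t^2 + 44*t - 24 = (t - 2)^2*(t - 1)*(t + 6)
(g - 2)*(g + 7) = g^2 + 5*g - 14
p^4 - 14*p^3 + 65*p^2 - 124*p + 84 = (p - 7)*(p - 3)*(p - 2)^2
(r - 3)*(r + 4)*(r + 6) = r^3 + 7*r^2 - 6*r - 72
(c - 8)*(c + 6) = c^2 - 2*c - 48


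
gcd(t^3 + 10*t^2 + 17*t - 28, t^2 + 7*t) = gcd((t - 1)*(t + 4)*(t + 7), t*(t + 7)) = t + 7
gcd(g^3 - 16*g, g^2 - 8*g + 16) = g - 4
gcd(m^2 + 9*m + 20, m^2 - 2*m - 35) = m + 5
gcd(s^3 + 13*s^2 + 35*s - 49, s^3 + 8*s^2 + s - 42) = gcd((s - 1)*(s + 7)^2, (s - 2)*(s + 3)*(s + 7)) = s + 7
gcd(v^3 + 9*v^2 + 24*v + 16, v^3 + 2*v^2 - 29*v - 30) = v + 1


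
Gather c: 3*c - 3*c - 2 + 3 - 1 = 0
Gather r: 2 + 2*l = 2*l + 2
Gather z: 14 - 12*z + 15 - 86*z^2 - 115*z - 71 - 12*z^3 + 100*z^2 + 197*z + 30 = -12*z^3 + 14*z^2 + 70*z - 12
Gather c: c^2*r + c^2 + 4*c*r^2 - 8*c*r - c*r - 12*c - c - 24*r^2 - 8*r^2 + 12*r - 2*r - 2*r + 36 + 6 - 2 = c^2*(r + 1) + c*(4*r^2 - 9*r - 13) - 32*r^2 + 8*r + 40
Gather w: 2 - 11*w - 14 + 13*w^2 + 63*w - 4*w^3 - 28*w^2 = -4*w^3 - 15*w^2 + 52*w - 12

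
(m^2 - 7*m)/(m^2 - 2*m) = (m - 7)/(m - 2)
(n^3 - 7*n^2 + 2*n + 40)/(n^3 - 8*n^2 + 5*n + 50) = (n - 4)/(n - 5)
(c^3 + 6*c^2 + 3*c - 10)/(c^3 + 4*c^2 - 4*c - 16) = (c^2 + 4*c - 5)/(c^2 + 2*c - 8)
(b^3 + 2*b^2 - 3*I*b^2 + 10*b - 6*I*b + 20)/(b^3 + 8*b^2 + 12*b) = (b^2 - 3*I*b + 10)/(b*(b + 6))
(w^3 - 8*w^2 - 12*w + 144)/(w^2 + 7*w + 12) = (w^2 - 12*w + 36)/(w + 3)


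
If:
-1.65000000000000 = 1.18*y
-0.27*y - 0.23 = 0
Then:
No Solution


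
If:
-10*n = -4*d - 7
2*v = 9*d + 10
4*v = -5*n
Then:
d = -47/40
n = 23/100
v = -23/80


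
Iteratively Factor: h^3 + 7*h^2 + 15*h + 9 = (h + 3)*(h^2 + 4*h + 3) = (h + 3)^2*(h + 1)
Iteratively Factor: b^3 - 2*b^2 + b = (b - 1)*(b^2 - b) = (b - 1)^2*(b)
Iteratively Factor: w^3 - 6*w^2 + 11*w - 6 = (w - 1)*(w^2 - 5*w + 6) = (w - 2)*(w - 1)*(w - 3)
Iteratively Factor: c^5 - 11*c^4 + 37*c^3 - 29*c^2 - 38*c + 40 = (c - 1)*(c^4 - 10*c^3 + 27*c^2 - 2*c - 40) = (c - 4)*(c - 1)*(c^3 - 6*c^2 + 3*c + 10) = (c - 4)*(c - 1)*(c + 1)*(c^2 - 7*c + 10) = (c - 5)*(c - 4)*(c - 1)*(c + 1)*(c - 2)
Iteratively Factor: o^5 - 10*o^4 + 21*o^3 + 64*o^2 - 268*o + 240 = (o - 4)*(o^4 - 6*o^3 - 3*o^2 + 52*o - 60) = (o - 4)*(o + 3)*(o^3 - 9*o^2 + 24*o - 20) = (o - 4)*(o - 2)*(o + 3)*(o^2 - 7*o + 10) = (o - 5)*(o - 4)*(o - 2)*(o + 3)*(o - 2)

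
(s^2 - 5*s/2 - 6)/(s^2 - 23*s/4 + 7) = 2*(2*s + 3)/(4*s - 7)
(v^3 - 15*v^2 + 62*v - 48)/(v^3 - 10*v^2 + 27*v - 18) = (v - 8)/(v - 3)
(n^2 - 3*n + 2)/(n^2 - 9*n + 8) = (n - 2)/(n - 8)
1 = 1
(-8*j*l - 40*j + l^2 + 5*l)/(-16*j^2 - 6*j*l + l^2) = (l + 5)/(2*j + l)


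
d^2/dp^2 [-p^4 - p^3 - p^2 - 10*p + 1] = -12*p^2 - 6*p - 2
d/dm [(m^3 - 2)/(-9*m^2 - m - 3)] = (-3*m^2*(9*m^2 + m + 3) + (18*m + 1)*(m^3 - 2))/(9*m^2 + m + 3)^2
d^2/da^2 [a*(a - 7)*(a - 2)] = 6*a - 18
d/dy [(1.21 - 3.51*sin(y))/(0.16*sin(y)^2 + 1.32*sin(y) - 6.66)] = (0.5616*sin(y)^2 - 0.3872*sin(y) + 21.7794)*cos(y)/(0.0256*sin(y)^4 + 0.4224*sin(y)^3 - 0.3888*sin(y)^2 - 17.5824*sin(y) + 44.3556)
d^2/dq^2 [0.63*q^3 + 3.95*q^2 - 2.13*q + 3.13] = 3.78*q + 7.9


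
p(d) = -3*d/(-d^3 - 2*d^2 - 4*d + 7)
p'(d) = -3*d*(3*d^2 + 4*d + 4)/(-d^3 - 2*d^2 - 4*d + 7)^2 - 3/(-d^3 - 2*d^2 - 4*d + 7)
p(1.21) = 1.43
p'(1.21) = -6.27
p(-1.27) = 0.35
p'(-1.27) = -0.15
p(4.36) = 0.10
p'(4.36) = -0.04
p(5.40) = 0.07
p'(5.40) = -0.02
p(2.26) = 0.28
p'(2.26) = -0.21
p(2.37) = 0.26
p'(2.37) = -0.18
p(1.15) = 1.95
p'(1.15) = -12.21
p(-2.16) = 0.40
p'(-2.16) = 0.04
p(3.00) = 0.18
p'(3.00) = -0.09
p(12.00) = 0.02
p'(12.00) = 0.00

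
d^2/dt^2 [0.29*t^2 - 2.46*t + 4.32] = 0.580000000000000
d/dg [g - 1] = 1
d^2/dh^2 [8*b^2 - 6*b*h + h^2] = 2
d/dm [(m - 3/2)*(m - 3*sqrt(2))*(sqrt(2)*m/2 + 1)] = 3*sqrt(2)*m^2/2 - 4*m - 3*sqrt(2)*m/2 - 3*sqrt(2) + 3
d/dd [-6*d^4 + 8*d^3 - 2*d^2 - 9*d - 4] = -24*d^3 + 24*d^2 - 4*d - 9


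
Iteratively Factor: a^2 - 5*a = (a - 5)*(a)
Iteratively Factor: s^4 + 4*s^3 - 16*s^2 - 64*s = (s - 4)*(s^3 + 8*s^2 + 16*s) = s*(s - 4)*(s^2 + 8*s + 16) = s*(s - 4)*(s + 4)*(s + 4)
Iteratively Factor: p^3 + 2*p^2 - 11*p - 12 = (p - 3)*(p^2 + 5*p + 4) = (p - 3)*(p + 1)*(p + 4)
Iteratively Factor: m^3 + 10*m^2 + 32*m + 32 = (m + 2)*(m^2 + 8*m + 16) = (m + 2)*(m + 4)*(m + 4)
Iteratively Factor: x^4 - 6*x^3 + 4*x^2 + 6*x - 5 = (x + 1)*(x^3 - 7*x^2 + 11*x - 5) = (x - 1)*(x + 1)*(x^2 - 6*x + 5) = (x - 1)^2*(x + 1)*(x - 5)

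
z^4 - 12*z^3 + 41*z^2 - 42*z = z*(z - 7)*(z - 3)*(z - 2)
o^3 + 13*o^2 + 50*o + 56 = (o + 2)*(o + 4)*(o + 7)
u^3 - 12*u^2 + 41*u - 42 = (u - 7)*(u - 3)*(u - 2)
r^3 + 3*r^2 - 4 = (r - 1)*(r + 2)^2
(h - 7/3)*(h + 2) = h^2 - h/3 - 14/3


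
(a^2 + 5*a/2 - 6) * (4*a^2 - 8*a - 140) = 4*a^4 + 2*a^3 - 184*a^2 - 302*a + 840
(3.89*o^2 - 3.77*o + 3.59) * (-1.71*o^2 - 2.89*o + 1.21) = -6.6519*o^4 - 4.7954*o^3 + 9.4633*o^2 - 14.9368*o + 4.3439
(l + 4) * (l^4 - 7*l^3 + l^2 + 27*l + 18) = l^5 - 3*l^4 - 27*l^3 + 31*l^2 + 126*l + 72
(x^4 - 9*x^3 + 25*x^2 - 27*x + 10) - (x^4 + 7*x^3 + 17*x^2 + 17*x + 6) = -16*x^3 + 8*x^2 - 44*x + 4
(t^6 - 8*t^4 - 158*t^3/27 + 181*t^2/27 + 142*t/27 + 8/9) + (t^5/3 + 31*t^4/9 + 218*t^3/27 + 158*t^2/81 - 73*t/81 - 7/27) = t^6 + t^5/3 - 41*t^4/9 + 20*t^3/9 + 701*t^2/81 + 353*t/81 + 17/27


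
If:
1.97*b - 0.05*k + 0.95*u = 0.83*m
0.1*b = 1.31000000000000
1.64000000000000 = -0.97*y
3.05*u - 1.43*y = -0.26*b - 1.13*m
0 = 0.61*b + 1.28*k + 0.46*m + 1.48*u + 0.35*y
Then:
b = 13.10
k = -2.17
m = 20.39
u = -9.46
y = -1.69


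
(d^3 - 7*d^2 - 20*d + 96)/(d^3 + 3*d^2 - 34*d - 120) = (d^2 - 11*d + 24)/(d^2 - d - 30)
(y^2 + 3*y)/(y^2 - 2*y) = (y + 3)/(y - 2)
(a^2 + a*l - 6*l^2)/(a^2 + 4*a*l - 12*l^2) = (a + 3*l)/(a + 6*l)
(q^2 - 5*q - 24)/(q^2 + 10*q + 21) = (q - 8)/(q + 7)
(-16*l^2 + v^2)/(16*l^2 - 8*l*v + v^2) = (4*l + v)/(-4*l + v)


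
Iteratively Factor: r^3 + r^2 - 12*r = (r + 4)*(r^2 - 3*r) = r*(r + 4)*(r - 3)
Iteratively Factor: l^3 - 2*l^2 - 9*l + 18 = (l + 3)*(l^2 - 5*l + 6) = (l - 2)*(l + 3)*(l - 3)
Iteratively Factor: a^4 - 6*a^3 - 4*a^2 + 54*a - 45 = (a - 1)*(a^3 - 5*a^2 - 9*a + 45) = (a - 3)*(a - 1)*(a^2 - 2*a - 15) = (a - 3)*(a - 1)*(a + 3)*(a - 5)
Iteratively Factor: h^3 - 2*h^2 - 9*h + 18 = (h + 3)*(h^2 - 5*h + 6) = (h - 3)*(h + 3)*(h - 2)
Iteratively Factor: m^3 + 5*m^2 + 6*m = (m)*(m^2 + 5*m + 6) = m*(m + 3)*(m + 2)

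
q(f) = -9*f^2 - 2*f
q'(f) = -18*f - 2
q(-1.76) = -24.36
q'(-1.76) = 29.68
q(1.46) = -22.10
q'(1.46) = -28.28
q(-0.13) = 0.11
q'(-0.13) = 0.34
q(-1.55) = -18.52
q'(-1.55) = 25.90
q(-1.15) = -9.60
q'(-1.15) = 18.70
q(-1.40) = -14.84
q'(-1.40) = 23.20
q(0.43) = -2.52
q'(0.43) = -9.74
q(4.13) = -161.77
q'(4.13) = -76.34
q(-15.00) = -1995.00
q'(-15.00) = 268.00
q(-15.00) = -1995.00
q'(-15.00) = 268.00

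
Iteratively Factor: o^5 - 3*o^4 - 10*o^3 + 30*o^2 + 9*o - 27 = (o + 3)*(o^4 - 6*o^3 + 8*o^2 + 6*o - 9) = (o - 1)*(o + 3)*(o^3 - 5*o^2 + 3*o + 9) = (o - 1)*(o + 1)*(o + 3)*(o^2 - 6*o + 9) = (o - 3)*(o - 1)*(o + 1)*(o + 3)*(o - 3)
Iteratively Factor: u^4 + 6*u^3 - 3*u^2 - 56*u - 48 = (u + 1)*(u^3 + 5*u^2 - 8*u - 48) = (u + 1)*(u + 4)*(u^2 + u - 12) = (u - 3)*(u + 1)*(u + 4)*(u + 4)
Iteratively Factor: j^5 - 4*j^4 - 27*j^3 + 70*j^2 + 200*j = (j + 2)*(j^4 - 6*j^3 - 15*j^2 + 100*j) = (j + 2)*(j + 4)*(j^3 - 10*j^2 + 25*j) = (j - 5)*(j + 2)*(j + 4)*(j^2 - 5*j) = (j - 5)^2*(j + 2)*(j + 4)*(j)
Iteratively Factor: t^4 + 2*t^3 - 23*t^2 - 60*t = (t)*(t^3 + 2*t^2 - 23*t - 60) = t*(t + 3)*(t^2 - t - 20) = t*(t + 3)*(t + 4)*(t - 5)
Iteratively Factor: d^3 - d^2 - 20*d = (d)*(d^2 - d - 20) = d*(d - 5)*(d + 4)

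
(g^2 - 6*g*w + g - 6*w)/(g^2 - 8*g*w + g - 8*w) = (-g + 6*w)/(-g + 8*w)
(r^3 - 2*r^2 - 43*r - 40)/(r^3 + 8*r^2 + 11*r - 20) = (r^2 - 7*r - 8)/(r^2 + 3*r - 4)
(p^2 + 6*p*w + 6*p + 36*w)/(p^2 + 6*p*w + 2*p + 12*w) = (p + 6)/(p + 2)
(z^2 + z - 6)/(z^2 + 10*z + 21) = (z - 2)/(z + 7)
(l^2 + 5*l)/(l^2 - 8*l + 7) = l*(l + 5)/(l^2 - 8*l + 7)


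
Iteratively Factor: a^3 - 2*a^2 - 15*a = (a + 3)*(a^2 - 5*a) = (a - 5)*(a + 3)*(a)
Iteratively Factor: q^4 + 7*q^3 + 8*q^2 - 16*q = (q + 4)*(q^3 + 3*q^2 - 4*q) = q*(q + 4)*(q^2 + 3*q - 4) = q*(q + 4)^2*(q - 1)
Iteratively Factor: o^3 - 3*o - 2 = (o - 2)*(o^2 + 2*o + 1) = (o - 2)*(o + 1)*(o + 1)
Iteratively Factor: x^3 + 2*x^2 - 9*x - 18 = (x - 3)*(x^2 + 5*x + 6) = (x - 3)*(x + 3)*(x + 2)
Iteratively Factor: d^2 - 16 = (d + 4)*(d - 4)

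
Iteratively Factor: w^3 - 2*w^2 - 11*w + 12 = (w - 4)*(w^2 + 2*w - 3) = (w - 4)*(w + 3)*(w - 1)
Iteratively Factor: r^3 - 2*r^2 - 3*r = (r + 1)*(r^2 - 3*r) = (r - 3)*(r + 1)*(r)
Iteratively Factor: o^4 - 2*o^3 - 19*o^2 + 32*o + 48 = (o - 3)*(o^3 + o^2 - 16*o - 16) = (o - 4)*(o - 3)*(o^2 + 5*o + 4) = (o - 4)*(o - 3)*(o + 4)*(o + 1)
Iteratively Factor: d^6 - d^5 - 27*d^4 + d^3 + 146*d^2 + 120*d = (d + 1)*(d^5 - 2*d^4 - 25*d^3 + 26*d^2 + 120*d) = (d + 1)*(d + 4)*(d^4 - 6*d^3 - d^2 + 30*d) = (d - 5)*(d + 1)*(d + 4)*(d^3 - d^2 - 6*d) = (d - 5)*(d + 1)*(d + 2)*(d + 4)*(d^2 - 3*d) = d*(d - 5)*(d + 1)*(d + 2)*(d + 4)*(d - 3)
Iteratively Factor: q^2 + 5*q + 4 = (q + 4)*(q + 1)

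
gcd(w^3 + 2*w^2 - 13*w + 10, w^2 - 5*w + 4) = w - 1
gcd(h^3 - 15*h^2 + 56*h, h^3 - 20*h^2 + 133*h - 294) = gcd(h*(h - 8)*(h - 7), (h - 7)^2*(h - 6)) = h - 7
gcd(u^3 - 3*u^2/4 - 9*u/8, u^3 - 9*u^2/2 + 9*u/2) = u^2 - 3*u/2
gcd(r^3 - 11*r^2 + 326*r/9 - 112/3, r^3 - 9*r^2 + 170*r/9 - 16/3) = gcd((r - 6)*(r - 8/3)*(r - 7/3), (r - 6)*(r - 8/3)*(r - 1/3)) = r^2 - 26*r/3 + 16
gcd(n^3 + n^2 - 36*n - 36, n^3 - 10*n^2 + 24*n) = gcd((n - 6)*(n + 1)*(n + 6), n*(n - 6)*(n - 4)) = n - 6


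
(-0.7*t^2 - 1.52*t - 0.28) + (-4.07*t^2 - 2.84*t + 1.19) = -4.77*t^2 - 4.36*t + 0.91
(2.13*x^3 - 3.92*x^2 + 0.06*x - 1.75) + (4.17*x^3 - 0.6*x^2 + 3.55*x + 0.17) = 6.3*x^3 - 4.52*x^2 + 3.61*x - 1.58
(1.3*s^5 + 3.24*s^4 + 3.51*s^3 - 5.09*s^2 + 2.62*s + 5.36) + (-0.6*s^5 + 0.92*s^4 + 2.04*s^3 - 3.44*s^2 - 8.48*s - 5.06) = 0.7*s^5 + 4.16*s^4 + 5.55*s^3 - 8.53*s^2 - 5.86*s + 0.300000000000001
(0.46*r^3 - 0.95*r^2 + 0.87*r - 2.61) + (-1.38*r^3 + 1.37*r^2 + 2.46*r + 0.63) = -0.92*r^3 + 0.42*r^2 + 3.33*r - 1.98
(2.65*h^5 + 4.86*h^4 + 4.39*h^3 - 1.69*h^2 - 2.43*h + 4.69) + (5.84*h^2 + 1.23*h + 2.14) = 2.65*h^5 + 4.86*h^4 + 4.39*h^3 + 4.15*h^2 - 1.2*h + 6.83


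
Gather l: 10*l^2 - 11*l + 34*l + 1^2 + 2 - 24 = 10*l^2 + 23*l - 21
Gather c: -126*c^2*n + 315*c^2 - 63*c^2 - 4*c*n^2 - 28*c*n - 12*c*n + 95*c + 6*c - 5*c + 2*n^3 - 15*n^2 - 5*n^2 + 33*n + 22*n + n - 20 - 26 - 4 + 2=c^2*(252 - 126*n) + c*(-4*n^2 - 40*n + 96) + 2*n^3 - 20*n^2 + 56*n - 48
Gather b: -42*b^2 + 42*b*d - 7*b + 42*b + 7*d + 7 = -42*b^2 + b*(42*d + 35) + 7*d + 7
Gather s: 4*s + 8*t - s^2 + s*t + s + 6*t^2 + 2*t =-s^2 + s*(t + 5) + 6*t^2 + 10*t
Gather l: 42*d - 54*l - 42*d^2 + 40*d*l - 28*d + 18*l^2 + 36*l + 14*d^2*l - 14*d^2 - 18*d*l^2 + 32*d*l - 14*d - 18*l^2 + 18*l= -56*d^2 - 18*d*l^2 + l*(14*d^2 + 72*d)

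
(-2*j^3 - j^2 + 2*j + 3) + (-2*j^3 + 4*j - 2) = -4*j^3 - j^2 + 6*j + 1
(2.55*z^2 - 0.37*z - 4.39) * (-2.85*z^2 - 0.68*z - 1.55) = -7.2675*z^4 - 0.6795*z^3 + 8.8106*z^2 + 3.5587*z + 6.8045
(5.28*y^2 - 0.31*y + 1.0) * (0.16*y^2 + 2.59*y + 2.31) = 0.8448*y^4 + 13.6256*y^3 + 11.5539*y^2 + 1.8739*y + 2.31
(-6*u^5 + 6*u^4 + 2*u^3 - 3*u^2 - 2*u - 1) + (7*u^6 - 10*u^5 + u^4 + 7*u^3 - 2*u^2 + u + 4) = 7*u^6 - 16*u^5 + 7*u^4 + 9*u^3 - 5*u^2 - u + 3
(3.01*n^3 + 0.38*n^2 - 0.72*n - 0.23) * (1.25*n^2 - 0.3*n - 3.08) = 3.7625*n^5 - 0.428*n^4 - 10.2848*n^3 - 1.2419*n^2 + 2.2866*n + 0.7084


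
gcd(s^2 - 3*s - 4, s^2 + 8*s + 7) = s + 1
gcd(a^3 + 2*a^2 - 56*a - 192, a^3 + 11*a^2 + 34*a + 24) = a^2 + 10*a + 24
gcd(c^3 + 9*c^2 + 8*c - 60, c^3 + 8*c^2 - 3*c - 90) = c^2 + 11*c + 30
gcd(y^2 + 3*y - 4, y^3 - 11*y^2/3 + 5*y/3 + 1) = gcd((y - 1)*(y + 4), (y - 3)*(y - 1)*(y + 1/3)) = y - 1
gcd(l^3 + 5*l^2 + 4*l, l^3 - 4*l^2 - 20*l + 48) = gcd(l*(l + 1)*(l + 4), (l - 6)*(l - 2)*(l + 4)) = l + 4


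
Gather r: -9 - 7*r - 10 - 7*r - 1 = -14*r - 20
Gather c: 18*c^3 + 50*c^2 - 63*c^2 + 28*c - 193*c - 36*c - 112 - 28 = 18*c^3 - 13*c^2 - 201*c - 140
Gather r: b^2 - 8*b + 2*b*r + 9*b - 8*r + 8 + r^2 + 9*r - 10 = b^2 + b + r^2 + r*(2*b + 1) - 2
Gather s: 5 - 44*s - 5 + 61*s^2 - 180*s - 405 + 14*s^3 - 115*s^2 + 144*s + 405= 14*s^3 - 54*s^2 - 80*s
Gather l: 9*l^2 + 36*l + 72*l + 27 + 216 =9*l^2 + 108*l + 243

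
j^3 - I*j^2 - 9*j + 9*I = (j - 3)*(j + 3)*(j - I)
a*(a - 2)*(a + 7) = a^3 + 5*a^2 - 14*a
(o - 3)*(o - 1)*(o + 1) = o^3 - 3*o^2 - o + 3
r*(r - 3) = r^2 - 3*r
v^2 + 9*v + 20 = (v + 4)*(v + 5)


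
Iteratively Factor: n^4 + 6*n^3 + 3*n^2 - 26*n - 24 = (n + 1)*(n^3 + 5*n^2 - 2*n - 24) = (n + 1)*(n + 4)*(n^2 + n - 6) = (n + 1)*(n + 3)*(n + 4)*(n - 2)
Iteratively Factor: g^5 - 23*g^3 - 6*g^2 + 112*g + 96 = (g - 3)*(g^4 + 3*g^3 - 14*g^2 - 48*g - 32) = (g - 3)*(g + 4)*(g^3 - g^2 - 10*g - 8) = (g - 3)*(g + 1)*(g + 4)*(g^2 - 2*g - 8) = (g - 4)*(g - 3)*(g + 1)*(g + 4)*(g + 2)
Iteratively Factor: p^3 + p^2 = (p + 1)*(p^2) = p*(p + 1)*(p)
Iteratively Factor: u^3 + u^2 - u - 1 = (u + 1)*(u^2 - 1) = (u - 1)*(u + 1)*(u + 1)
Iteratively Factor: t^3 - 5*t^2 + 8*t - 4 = (t - 2)*(t^2 - 3*t + 2) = (t - 2)^2*(t - 1)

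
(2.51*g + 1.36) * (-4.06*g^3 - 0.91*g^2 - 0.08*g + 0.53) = -10.1906*g^4 - 7.8057*g^3 - 1.4384*g^2 + 1.2215*g + 0.7208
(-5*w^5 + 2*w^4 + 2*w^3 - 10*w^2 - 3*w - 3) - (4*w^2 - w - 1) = -5*w^5 + 2*w^4 + 2*w^3 - 14*w^2 - 2*w - 2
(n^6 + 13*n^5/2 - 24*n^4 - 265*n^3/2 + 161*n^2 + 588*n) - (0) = n^6 + 13*n^5/2 - 24*n^4 - 265*n^3/2 + 161*n^2 + 588*n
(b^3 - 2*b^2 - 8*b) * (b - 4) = b^4 - 6*b^3 + 32*b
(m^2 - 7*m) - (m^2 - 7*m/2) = -7*m/2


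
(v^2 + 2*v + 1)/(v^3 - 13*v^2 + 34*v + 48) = (v + 1)/(v^2 - 14*v + 48)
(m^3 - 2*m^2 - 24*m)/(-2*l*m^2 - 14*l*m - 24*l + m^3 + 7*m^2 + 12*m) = m*(6 - m)/(2*l*m + 6*l - m^2 - 3*m)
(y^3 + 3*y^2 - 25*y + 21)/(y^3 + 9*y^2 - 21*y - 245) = (y^2 - 4*y + 3)/(y^2 + 2*y - 35)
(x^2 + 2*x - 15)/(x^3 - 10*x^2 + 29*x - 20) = (x^2 + 2*x - 15)/(x^3 - 10*x^2 + 29*x - 20)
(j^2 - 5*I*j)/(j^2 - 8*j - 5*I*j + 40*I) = j/(j - 8)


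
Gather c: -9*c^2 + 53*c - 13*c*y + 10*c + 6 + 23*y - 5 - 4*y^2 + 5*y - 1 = -9*c^2 + c*(63 - 13*y) - 4*y^2 + 28*y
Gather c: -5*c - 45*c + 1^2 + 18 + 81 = 100 - 50*c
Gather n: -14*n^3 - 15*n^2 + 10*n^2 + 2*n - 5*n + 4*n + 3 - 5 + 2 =-14*n^3 - 5*n^2 + n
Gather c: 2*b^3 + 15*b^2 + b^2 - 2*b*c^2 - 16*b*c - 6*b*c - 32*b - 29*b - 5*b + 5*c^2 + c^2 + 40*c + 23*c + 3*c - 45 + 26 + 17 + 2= 2*b^3 + 16*b^2 - 66*b + c^2*(6 - 2*b) + c*(66 - 22*b)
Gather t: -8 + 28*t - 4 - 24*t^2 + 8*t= -24*t^2 + 36*t - 12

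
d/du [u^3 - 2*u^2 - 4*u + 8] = 3*u^2 - 4*u - 4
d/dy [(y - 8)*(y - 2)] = 2*y - 10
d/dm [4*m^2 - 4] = 8*m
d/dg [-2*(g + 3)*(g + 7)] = -4*g - 20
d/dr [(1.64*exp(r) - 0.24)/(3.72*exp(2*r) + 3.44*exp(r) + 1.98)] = (-6.1008*exp(2*r) + 1.7856*exp(r) + 4.0728)*exp(r)/(13.8384*exp(4*r) + 25.5936*exp(3*r) + 26.5648*exp(2*r) + 13.6224*exp(r) + 3.9204)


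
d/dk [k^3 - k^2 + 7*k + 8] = 3*k^2 - 2*k + 7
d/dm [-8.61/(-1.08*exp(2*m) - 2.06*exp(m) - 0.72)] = (-18.5976*exp(m) - 17.7366)*exp(m)/(1.08*exp(2*m) + 2.06*exp(m) + 0.72)^2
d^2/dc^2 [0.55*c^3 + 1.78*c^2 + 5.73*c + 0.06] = 3.3*c + 3.56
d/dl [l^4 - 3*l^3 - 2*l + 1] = 4*l^3 - 9*l^2 - 2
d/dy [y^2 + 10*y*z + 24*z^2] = 2*y + 10*z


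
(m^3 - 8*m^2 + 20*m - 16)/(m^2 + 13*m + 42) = (m^3 - 8*m^2 + 20*m - 16)/(m^2 + 13*m + 42)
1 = 1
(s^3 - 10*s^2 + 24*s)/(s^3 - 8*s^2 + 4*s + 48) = s/(s + 2)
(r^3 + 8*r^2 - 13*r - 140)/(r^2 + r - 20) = r + 7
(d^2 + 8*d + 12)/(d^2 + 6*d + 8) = (d + 6)/(d + 4)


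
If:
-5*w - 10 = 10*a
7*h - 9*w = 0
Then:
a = -w/2 - 1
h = 9*w/7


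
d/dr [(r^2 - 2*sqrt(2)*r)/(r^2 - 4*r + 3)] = 2*(-r*(r - 2)*(r - 2*sqrt(2)) + (r - sqrt(2))*(r^2 - 4*r + 3))/(r^2 - 4*r + 3)^2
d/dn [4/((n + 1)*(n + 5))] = 8*(-n - 3)/(n^4 + 12*n^3 + 46*n^2 + 60*n + 25)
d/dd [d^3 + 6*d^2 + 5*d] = 3*d^2 + 12*d + 5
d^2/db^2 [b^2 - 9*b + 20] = 2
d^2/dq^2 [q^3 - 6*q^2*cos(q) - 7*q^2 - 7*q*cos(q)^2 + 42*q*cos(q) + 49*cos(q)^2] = 6*q^2*cos(q) + 24*q*sin(q) - 42*q*cos(q) + 14*q*cos(2*q) + 6*q - 84*sin(q) + 14*sin(2*q) - 12*cos(q) - 98*cos(2*q) - 14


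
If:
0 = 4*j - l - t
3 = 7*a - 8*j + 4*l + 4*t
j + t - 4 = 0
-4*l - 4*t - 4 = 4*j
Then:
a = 23/35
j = -1/5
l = -5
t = 21/5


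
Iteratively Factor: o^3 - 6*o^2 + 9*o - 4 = (o - 1)*(o^2 - 5*o + 4) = (o - 4)*(o - 1)*(o - 1)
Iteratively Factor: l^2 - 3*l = (l)*(l - 3)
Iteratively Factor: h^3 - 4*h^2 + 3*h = (h - 3)*(h^2 - h) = (h - 3)*(h - 1)*(h)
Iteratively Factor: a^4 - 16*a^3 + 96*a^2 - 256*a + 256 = (a - 4)*(a^3 - 12*a^2 + 48*a - 64) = (a - 4)^2*(a^2 - 8*a + 16) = (a - 4)^3*(a - 4)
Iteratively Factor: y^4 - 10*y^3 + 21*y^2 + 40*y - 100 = (y + 2)*(y^3 - 12*y^2 + 45*y - 50) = (y - 5)*(y + 2)*(y^2 - 7*y + 10) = (y - 5)^2*(y + 2)*(y - 2)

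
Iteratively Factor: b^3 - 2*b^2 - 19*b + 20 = (b - 1)*(b^2 - b - 20) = (b - 1)*(b + 4)*(b - 5)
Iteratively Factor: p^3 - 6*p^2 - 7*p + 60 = (p + 3)*(p^2 - 9*p + 20) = (p - 4)*(p + 3)*(p - 5)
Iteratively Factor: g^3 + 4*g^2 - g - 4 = (g - 1)*(g^2 + 5*g + 4) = (g - 1)*(g + 4)*(g + 1)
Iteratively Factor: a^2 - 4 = (a + 2)*(a - 2)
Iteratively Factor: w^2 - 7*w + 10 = (w - 5)*(w - 2)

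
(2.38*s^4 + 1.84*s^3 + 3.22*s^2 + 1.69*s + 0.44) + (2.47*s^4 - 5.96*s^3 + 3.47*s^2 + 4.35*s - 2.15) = 4.85*s^4 - 4.12*s^3 + 6.69*s^2 + 6.04*s - 1.71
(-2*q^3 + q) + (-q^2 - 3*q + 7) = -2*q^3 - q^2 - 2*q + 7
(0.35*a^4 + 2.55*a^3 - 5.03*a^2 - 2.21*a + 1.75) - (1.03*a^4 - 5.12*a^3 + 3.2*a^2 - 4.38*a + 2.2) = -0.68*a^4 + 7.67*a^3 - 8.23*a^2 + 2.17*a - 0.45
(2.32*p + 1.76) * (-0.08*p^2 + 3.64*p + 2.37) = -0.1856*p^3 + 8.304*p^2 + 11.9048*p + 4.1712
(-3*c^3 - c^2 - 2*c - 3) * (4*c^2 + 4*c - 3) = -12*c^5 - 16*c^4 - 3*c^3 - 17*c^2 - 6*c + 9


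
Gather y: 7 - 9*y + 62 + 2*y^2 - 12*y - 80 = 2*y^2 - 21*y - 11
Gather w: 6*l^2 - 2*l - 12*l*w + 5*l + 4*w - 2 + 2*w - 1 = 6*l^2 + 3*l + w*(6 - 12*l) - 3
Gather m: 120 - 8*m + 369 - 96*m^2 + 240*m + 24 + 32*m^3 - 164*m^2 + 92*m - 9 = 32*m^3 - 260*m^2 + 324*m + 504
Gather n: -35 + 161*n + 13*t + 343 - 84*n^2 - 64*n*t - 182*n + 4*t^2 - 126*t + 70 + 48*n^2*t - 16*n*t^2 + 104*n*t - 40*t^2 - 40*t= n^2*(48*t - 84) + n*(-16*t^2 + 40*t - 21) - 36*t^2 - 153*t + 378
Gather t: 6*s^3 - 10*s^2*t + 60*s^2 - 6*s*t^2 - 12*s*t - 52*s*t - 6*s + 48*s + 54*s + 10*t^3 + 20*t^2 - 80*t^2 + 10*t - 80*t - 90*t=6*s^3 + 60*s^2 + 96*s + 10*t^3 + t^2*(-6*s - 60) + t*(-10*s^2 - 64*s - 160)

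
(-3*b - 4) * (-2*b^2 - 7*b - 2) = 6*b^3 + 29*b^2 + 34*b + 8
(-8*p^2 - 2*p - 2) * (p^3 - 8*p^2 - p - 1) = -8*p^5 + 62*p^4 + 22*p^3 + 26*p^2 + 4*p + 2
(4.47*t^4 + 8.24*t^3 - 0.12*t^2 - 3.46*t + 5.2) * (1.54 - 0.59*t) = -2.6373*t^5 + 2.0222*t^4 + 12.7604*t^3 + 1.8566*t^2 - 8.3964*t + 8.008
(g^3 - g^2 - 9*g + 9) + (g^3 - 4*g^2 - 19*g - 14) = 2*g^3 - 5*g^2 - 28*g - 5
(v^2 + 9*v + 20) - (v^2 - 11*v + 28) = 20*v - 8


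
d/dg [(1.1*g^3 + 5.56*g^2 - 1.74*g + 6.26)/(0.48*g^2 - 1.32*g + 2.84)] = (0.528*g^4 - 2.904*g^3 + 2.868*g^2 + 25.5712*g + 3.3216)/(0.2304*g^4 - 1.2672*g^3 + 4.4688*g^2 - 7.4976*g + 8.0656)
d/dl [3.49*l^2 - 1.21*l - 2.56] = 6.98*l - 1.21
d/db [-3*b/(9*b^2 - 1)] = 3*(9*b^2 + 1)/(9*b^2 - 1)^2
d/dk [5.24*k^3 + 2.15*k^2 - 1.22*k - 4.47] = 15.72*k^2 + 4.3*k - 1.22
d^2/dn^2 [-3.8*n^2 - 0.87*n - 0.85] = -7.60000000000000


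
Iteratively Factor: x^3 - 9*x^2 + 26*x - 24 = (x - 2)*(x^2 - 7*x + 12) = (x - 3)*(x - 2)*(x - 4)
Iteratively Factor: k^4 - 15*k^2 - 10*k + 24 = (k + 3)*(k^3 - 3*k^2 - 6*k + 8) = (k - 4)*(k + 3)*(k^2 + k - 2) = (k - 4)*(k + 2)*(k + 3)*(k - 1)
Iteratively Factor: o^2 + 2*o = (o)*(o + 2)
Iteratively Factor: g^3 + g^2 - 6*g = (g + 3)*(g^2 - 2*g) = g*(g + 3)*(g - 2)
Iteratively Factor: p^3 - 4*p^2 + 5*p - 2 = (p - 2)*(p^2 - 2*p + 1) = (p - 2)*(p - 1)*(p - 1)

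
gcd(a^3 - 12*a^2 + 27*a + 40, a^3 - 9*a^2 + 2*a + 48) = a - 8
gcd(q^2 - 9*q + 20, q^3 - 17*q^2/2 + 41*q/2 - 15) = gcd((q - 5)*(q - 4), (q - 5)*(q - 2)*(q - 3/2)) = q - 5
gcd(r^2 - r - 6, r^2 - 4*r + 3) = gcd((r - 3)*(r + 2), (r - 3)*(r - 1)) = r - 3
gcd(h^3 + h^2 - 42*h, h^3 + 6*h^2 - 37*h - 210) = h^2 + h - 42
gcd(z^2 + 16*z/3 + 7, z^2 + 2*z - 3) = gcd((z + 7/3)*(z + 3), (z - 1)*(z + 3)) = z + 3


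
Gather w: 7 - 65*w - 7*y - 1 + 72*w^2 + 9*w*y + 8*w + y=72*w^2 + w*(9*y - 57) - 6*y + 6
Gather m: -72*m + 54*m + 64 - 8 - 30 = 26 - 18*m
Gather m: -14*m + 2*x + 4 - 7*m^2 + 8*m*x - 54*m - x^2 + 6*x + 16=-7*m^2 + m*(8*x - 68) - x^2 + 8*x + 20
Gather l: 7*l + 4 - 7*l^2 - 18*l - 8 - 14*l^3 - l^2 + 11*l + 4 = -14*l^3 - 8*l^2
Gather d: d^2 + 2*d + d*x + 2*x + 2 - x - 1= d^2 + d*(x + 2) + x + 1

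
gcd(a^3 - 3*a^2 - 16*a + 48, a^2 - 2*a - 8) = a - 4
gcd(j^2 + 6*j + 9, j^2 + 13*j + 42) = 1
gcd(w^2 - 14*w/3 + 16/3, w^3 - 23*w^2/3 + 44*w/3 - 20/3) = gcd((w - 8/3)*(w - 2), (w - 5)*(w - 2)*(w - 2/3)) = w - 2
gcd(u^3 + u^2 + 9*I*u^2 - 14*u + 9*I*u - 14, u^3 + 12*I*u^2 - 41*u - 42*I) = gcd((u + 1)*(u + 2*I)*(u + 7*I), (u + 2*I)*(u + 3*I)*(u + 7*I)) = u^2 + 9*I*u - 14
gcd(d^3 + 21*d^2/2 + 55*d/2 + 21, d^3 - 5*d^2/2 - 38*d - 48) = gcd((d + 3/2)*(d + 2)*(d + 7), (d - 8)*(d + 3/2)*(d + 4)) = d + 3/2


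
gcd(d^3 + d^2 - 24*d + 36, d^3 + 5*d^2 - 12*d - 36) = d^2 + 3*d - 18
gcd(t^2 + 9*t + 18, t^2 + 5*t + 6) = t + 3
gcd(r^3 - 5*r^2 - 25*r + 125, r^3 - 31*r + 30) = r - 5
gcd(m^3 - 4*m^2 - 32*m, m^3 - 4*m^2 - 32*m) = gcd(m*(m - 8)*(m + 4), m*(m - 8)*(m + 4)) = m^3 - 4*m^2 - 32*m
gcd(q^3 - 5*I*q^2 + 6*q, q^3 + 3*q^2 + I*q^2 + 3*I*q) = q^2 + I*q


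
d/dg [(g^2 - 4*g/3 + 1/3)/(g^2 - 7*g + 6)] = -17/(3*g^2 - 36*g + 108)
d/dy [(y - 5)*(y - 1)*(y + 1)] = 3*y^2 - 10*y - 1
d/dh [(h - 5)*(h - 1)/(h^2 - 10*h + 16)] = 2*(-2*h^2 + 11*h - 23)/(h^4 - 20*h^3 + 132*h^2 - 320*h + 256)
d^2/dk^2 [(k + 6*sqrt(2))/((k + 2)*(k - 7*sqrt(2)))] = 2*(-(k + 2)^2*(k - 7*sqrt(2)) + (k + 2)^2*(k + 6*sqrt(2)) - (k + 2)*(k - 7*sqrt(2))^2 + (k + 2)*(k - 7*sqrt(2))*(k + 6*sqrt(2)) + (k - 7*sqrt(2))^2*(k + 6*sqrt(2)))/((k + 2)^3*(k - 7*sqrt(2))^3)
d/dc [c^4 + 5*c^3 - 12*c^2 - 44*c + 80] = 4*c^3 + 15*c^2 - 24*c - 44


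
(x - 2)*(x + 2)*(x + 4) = x^3 + 4*x^2 - 4*x - 16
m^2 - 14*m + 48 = (m - 8)*(m - 6)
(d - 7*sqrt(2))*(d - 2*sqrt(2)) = d^2 - 9*sqrt(2)*d + 28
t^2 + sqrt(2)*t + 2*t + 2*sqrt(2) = (t + 2)*(t + sqrt(2))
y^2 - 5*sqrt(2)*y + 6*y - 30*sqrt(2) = (y + 6)*(y - 5*sqrt(2))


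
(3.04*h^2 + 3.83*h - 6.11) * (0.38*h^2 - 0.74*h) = 1.1552*h^4 - 0.7942*h^3 - 5.156*h^2 + 4.5214*h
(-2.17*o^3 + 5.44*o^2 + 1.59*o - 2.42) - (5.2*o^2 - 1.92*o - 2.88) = -2.17*o^3 + 0.24*o^2 + 3.51*o + 0.46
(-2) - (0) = -2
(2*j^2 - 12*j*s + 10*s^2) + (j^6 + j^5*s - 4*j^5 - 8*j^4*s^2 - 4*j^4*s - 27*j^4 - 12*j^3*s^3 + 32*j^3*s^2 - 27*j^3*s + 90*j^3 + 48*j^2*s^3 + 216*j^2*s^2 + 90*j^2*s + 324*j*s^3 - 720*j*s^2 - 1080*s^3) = j^6 + j^5*s - 4*j^5 - 8*j^4*s^2 - 4*j^4*s - 27*j^4 - 12*j^3*s^3 + 32*j^3*s^2 - 27*j^3*s + 90*j^3 + 48*j^2*s^3 + 216*j^2*s^2 + 90*j^2*s + 2*j^2 + 324*j*s^3 - 720*j*s^2 - 12*j*s - 1080*s^3 + 10*s^2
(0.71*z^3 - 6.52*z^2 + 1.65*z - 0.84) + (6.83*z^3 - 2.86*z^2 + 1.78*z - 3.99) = 7.54*z^3 - 9.38*z^2 + 3.43*z - 4.83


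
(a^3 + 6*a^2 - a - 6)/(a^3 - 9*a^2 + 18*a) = (a^3 + 6*a^2 - a - 6)/(a*(a^2 - 9*a + 18))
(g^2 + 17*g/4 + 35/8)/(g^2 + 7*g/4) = (g + 5/2)/g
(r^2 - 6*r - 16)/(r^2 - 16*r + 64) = (r + 2)/(r - 8)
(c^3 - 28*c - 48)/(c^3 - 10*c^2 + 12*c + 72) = (c + 4)/(c - 6)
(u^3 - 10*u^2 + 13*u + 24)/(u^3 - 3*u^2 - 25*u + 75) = (u^2 - 7*u - 8)/(u^2 - 25)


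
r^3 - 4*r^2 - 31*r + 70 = (r - 7)*(r - 2)*(r + 5)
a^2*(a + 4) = a^3 + 4*a^2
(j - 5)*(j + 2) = j^2 - 3*j - 10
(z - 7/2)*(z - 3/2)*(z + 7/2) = z^3 - 3*z^2/2 - 49*z/4 + 147/8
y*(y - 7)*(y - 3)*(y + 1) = y^4 - 9*y^3 + 11*y^2 + 21*y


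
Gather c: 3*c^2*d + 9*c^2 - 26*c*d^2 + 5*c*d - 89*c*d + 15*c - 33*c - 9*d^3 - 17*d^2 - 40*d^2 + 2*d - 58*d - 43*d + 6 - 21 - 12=c^2*(3*d + 9) + c*(-26*d^2 - 84*d - 18) - 9*d^3 - 57*d^2 - 99*d - 27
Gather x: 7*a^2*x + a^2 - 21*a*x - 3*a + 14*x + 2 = a^2 - 3*a + x*(7*a^2 - 21*a + 14) + 2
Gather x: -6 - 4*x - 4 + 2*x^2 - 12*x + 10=2*x^2 - 16*x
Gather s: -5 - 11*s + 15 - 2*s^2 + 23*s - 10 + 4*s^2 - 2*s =2*s^2 + 10*s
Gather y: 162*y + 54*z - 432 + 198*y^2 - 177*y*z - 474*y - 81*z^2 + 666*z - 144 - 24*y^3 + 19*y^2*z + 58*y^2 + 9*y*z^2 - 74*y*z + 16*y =-24*y^3 + y^2*(19*z + 256) + y*(9*z^2 - 251*z - 296) - 81*z^2 + 720*z - 576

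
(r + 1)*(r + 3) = r^2 + 4*r + 3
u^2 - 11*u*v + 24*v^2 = (u - 8*v)*(u - 3*v)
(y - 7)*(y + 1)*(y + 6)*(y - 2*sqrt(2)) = y^4 - 2*sqrt(2)*y^3 - 43*y^2 - 42*y + 86*sqrt(2)*y + 84*sqrt(2)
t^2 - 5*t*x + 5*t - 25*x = (t + 5)*(t - 5*x)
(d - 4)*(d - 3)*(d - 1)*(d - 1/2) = d^4 - 17*d^3/2 + 23*d^2 - 43*d/2 + 6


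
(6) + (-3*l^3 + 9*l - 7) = -3*l^3 + 9*l - 1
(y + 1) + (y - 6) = 2*y - 5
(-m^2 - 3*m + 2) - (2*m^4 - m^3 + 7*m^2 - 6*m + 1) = -2*m^4 + m^3 - 8*m^2 + 3*m + 1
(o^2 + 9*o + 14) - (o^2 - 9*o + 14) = 18*o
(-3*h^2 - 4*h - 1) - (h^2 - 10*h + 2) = -4*h^2 + 6*h - 3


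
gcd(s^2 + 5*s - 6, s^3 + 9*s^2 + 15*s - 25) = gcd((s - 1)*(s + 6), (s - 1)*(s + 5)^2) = s - 1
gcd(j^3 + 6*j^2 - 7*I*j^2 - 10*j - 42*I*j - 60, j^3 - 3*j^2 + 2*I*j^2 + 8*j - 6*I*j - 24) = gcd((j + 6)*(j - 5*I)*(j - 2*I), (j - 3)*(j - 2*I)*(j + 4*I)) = j - 2*I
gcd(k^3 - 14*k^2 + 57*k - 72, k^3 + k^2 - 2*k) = 1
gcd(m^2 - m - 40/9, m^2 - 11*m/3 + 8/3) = m - 8/3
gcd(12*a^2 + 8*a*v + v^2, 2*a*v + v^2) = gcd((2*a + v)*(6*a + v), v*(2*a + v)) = 2*a + v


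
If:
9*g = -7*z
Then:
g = -7*z/9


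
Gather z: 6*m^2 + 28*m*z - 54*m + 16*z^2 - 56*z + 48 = 6*m^2 - 54*m + 16*z^2 + z*(28*m - 56) + 48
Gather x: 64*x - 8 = 64*x - 8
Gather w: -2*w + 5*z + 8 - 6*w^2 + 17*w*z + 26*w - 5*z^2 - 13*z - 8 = -6*w^2 + w*(17*z + 24) - 5*z^2 - 8*z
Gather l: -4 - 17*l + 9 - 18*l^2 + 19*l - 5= -18*l^2 + 2*l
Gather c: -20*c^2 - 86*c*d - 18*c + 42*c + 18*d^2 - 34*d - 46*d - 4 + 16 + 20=-20*c^2 + c*(24 - 86*d) + 18*d^2 - 80*d + 32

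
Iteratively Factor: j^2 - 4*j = (j)*(j - 4)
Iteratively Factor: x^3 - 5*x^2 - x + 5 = (x - 5)*(x^2 - 1) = (x - 5)*(x - 1)*(x + 1)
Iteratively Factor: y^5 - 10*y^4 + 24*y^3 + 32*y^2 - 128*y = (y)*(y^4 - 10*y^3 + 24*y^2 + 32*y - 128) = y*(y - 4)*(y^3 - 6*y^2 + 32) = y*(y - 4)*(y + 2)*(y^2 - 8*y + 16) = y*(y - 4)^2*(y + 2)*(y - 4)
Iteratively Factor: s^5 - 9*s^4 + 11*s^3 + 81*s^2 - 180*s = (s + 3)*(s^4 - 12*s^3 + 47*s^2 - 60*s) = (s - 5)*(s + 3)*(s^3 - 7*s^2 + 12*s) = s*(s - 5)*(s + 3)*(s^2 - 7*s + 12) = s*(s - 5)*(s - 3)*(s + 3)*(s - 4)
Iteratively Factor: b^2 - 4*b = (b)*(b - 4)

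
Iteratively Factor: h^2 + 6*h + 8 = (h + 2)*(h + 4)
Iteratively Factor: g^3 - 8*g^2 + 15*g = (g - 5)*(g^2 - 3*g) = (g - 5)*(g - 3)*(g)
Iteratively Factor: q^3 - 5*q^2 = (q - 5)*(q^2) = q*(q - 5)*(q)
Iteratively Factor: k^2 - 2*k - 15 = (k + 3)*(k - 5)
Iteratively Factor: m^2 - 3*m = (m)*(m - 3)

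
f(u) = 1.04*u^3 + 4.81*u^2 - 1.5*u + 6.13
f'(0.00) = -1.50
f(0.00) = 6.13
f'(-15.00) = 556.20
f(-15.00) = -2399.12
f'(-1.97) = -8.34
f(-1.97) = 19.80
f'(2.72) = 47.75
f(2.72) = 58.56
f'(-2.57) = -5.62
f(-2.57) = 24.10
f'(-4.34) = 15.52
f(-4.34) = 18.22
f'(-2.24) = -7.39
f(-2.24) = 21.94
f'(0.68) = 6.48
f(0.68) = 7.66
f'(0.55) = 4.73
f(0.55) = 6.93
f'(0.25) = 1.10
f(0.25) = 6.07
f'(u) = 3.12*u^2 + 9.62*u - 1.5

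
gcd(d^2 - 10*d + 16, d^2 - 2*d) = d - 2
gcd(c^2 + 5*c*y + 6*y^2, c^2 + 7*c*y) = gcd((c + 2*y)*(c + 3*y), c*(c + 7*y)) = 1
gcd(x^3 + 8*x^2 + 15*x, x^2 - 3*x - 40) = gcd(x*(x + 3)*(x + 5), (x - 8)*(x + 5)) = x + 5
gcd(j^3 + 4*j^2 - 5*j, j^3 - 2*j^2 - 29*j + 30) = j^2 + 4*j - 5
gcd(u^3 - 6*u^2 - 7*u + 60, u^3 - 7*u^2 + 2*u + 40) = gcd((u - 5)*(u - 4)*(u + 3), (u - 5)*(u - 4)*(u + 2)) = u^2 - 9*u + 20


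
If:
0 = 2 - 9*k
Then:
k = 2/9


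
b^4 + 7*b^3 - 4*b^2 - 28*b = b*(b - 2)*(b + 2)*(b + 7)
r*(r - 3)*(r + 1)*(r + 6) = r^4 + 4*r^3 - 15*r^2 - 18*r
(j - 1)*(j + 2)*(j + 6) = j^3 + 7*j^2 + 4*j - 12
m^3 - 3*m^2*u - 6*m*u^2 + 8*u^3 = (m - 4*u)*(m - u)*(m + 2*u)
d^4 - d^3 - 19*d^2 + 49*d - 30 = (d - 3)*(d - 2)*(d - 1)*(d + 5)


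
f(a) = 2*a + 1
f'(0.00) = 2.00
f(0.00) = 1.00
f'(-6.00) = 2.00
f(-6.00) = -11.00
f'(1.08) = 2.00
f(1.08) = 3.16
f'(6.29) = 2.00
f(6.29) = 13.58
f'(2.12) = 2.00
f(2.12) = 5.24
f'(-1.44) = 2.00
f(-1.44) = -1.88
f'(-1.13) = 2.00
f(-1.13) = -1.26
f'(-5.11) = 2.00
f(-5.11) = -9.22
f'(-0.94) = 2.00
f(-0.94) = -0.88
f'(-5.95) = 2.00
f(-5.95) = -10.90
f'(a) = 2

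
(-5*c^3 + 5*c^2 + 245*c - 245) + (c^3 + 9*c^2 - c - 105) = -4*c^3 + 14*c^2 + 244*c - 350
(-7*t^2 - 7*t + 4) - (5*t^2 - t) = -12*t^2 - 6*t + 4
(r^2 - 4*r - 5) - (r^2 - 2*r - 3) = -2*r - 2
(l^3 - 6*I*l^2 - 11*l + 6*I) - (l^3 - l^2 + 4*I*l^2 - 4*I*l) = l^2 - 10*I*l^2 - 11*l + 4*I*l + 6*I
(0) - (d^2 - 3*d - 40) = -d^2 + 3*d + 40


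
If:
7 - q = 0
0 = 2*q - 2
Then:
No Solution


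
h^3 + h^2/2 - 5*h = h*(h - 2)*(h + 5/2)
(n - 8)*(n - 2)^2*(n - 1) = n^4 - 13*n^3 + 48*n^2 - 68*n + 32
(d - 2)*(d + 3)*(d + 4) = d^3 + 5*d^2 - 2*d - 24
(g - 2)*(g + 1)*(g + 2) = g^3 + g^2 - 4*g - 4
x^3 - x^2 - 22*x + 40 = (x - 4)*(x - 2)*(x + 5)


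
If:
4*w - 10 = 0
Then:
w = 5/2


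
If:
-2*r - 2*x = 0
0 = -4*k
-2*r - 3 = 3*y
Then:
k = 0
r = -3*y/2 - 3/2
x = 3*y/2 + 3/2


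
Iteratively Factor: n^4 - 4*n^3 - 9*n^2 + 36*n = (n - 3)*(n^3 - n^2 - 12*n) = (n - 4)*(n - 3)*(n^2 + 3*n) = (n - 4)*(n - 3)*(n + 3)*(n)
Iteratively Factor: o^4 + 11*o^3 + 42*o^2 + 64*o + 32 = (o + 4)*(o^3 + 7*o^2 + 14*o + 8) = (o + 2)*(o + 4)*(o^2 + 5*o + 4) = (o + 2)*(o + 4)^2*(o + 1)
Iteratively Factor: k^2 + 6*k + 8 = (k + 2)*(k + 4)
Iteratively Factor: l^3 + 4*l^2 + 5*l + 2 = (l + 1)*(l^2 + 3*l + 2) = (l + 1)*(l + 2)*(l + 1)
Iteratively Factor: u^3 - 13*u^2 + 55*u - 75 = (u - 5)*(u^2 - 8*u + 15) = (u - 5)^2*(u - 3)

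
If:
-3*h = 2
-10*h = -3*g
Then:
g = -20/9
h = -2/3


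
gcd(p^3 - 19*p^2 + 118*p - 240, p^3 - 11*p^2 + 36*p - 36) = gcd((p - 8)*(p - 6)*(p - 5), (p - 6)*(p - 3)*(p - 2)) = p - 6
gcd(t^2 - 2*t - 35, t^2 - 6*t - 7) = t - 7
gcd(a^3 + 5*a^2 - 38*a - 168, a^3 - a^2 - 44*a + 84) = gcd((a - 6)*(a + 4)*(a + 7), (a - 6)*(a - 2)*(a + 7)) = a^2 + a - 42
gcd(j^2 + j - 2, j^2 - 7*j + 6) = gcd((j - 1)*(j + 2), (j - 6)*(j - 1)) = j - 1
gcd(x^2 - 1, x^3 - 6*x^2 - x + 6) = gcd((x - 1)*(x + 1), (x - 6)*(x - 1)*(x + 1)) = x^2 - 1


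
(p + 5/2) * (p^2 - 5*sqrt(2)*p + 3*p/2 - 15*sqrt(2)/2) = p^3 - 5*sqrt(2)*p^2 + 4*p^2 - 20*sqrt(2)*p + 15*p/4 - 75*sqrt(2)/4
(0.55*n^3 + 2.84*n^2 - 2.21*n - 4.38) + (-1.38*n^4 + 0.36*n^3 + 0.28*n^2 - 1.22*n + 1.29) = -1.38*n^4 + 0.91*n^3 + 3.12*n^2 - 3.43*n - 3.09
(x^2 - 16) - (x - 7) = x^2 - x - 9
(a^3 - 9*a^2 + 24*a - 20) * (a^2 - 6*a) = a^5 - 15*a^4 + 78*a^3 - 164*a^2 + 120*a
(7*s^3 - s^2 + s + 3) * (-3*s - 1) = -21*s^4 - 4*s^3 - 2*s^2 - 10*s - 3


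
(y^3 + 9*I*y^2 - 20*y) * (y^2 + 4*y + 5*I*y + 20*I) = y^5 + 4*y^4 + 14*I*y^4 - 65*y^3 + 56*I*y^3 - 260*y^2 - 100*I*y^2 - 400*I*y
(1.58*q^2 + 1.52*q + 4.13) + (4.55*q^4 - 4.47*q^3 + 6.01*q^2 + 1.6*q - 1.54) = 4.55*q^4 - 4.47*q^3 + 7.59*q^2 + 3.12*q + 2.59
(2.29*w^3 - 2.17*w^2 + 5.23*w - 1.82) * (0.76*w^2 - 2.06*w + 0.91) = 1.7404*w^5 - 6.3666*w^4 + 10.5289*w^3 - 14.1317*w^2 + 8.5085*w - 1.6562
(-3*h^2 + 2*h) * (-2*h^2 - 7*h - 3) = 6*h^4 + 17*h^3 - 5*h^2 - 6*h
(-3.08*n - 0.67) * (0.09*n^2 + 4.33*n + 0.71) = -0.2772*n^3 - 13.3967*n^2 - 5.0879*n - 0.4757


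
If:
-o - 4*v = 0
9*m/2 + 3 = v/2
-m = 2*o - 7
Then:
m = -55/71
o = 276/71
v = -69/71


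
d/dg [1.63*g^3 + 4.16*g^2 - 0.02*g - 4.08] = 4.89*g^2 + 8.32*g - 0.02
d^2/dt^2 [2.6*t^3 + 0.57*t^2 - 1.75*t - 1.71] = 15.6*t + 1.14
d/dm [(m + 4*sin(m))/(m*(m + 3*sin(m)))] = (m^2*cos(m) - m^2 - 8*m*sin(m) - 12*sin(m)^2)/(m^2*(m + 3*sin(m))^2)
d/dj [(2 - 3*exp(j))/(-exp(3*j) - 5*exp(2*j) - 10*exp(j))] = (-6*exp(3*j) - 9*exp(2*j) + 20*exp(j) + 20)*exp(-j)/(exp(4*j) + 10*exp(3*j) + 45*exp(2*j) + 100*exp(j) + 100)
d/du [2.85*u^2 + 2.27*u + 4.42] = 5.7*u + 2.27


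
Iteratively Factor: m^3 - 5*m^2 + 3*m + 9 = (m - 3)*(m^2 - 2*m - 3) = (m - 3)*(m + 1)*(m - 3)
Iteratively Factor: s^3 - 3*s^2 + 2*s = (s)*(s^2 - 3*s + 2) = s*(s - 1)*(s - 2)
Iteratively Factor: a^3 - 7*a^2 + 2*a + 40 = (a - 5)*(a^2 - 2*a - 8) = (a - 5)*(a + 2)*(a - 4)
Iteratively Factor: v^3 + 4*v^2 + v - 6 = (v + 3)*(v^2 + v - 2) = (v + 2)*(v + 3)*(v - 1)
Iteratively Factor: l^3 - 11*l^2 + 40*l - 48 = (l - 4)*(l^2 - 7*l + 12) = (l - 4)*(l - 3)*(l - 4)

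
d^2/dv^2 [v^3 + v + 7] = 6*v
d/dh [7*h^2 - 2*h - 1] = 14*h - 2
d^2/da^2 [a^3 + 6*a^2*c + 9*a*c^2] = 6*a + 12*c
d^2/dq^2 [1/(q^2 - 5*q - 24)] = 2*(q^2 - 5*q - (2*q - 5)^2 - 24)/(-q^2 + 5*q + 24)^3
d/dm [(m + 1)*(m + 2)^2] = (m + 2)*(3*m + 4)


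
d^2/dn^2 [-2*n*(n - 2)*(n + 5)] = -12*n - 12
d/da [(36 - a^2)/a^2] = -72/a^3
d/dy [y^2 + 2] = 2*y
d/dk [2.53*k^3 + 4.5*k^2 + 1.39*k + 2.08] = 7.59*k^2 + 9.0*k + 1.39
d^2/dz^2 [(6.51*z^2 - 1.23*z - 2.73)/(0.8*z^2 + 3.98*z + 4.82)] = (-43.03008*z^3 - 161.09856*z^2 - 23.6966400000001*z + 284.24268)/(0.512*z^6 + 7.6416*z^5 + 47.27136*z^4 + 155.126072*z^3 + 284.809944*z^2 + 277.394856*z + 111.980168)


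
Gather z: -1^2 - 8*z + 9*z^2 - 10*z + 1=9*z^2 - 18*z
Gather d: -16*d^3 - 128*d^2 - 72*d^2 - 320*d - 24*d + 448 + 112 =-16*d^3 - 200*d^2 - 344*d + 560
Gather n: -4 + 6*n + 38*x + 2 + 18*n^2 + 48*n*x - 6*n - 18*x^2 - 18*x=18*n^2 + 48*n*x - 18*x^2 + 20*x - 2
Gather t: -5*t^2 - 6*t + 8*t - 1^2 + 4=-5*t^2 + 2*t + 3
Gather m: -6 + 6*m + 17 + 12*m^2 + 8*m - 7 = 12*m^2 + 14*m + 4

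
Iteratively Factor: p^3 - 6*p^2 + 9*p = (p)*(p^2 - 6*p + 9) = p*(p - 3)*(p - 3)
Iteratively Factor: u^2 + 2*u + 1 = (u + 1)*(u + 1)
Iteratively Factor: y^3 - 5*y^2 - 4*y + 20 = (y + 2)*(y^2 - 7*y + 10) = (y - 2)*(y + 2)*(y - 5)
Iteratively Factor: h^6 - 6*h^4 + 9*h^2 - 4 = (h + 1)*(h^5 - h^4 - 5*h^3 + 5*h^2 + 4*h - 4) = (h - 1)*(h + 1)*(h^4 - 5*h^2 + 4) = (h - 1)^2*(h + 1)*(h^3 + h^2 - 4*h - 4) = (h - 1)^2*(h + 1)*(h + 2)*(h^2 - h - 2) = (h - 1)^2*(h + 1)^2*(h + 2)*(h - 2)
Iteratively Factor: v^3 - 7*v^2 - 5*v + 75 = (v + 3)*(v^2 - 10*v + 25) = (v - 5)*(v + 3)*(v - 5)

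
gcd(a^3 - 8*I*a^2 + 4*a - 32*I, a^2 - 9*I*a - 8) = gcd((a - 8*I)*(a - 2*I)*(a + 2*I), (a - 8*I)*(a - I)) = a - 8*I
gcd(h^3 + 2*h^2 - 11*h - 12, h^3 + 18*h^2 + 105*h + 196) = h + 4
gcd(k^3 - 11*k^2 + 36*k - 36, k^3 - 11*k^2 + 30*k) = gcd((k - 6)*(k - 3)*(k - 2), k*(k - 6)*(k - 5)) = k - 6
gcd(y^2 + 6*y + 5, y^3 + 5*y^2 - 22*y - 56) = 1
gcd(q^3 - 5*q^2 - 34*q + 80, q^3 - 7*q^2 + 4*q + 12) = q - 2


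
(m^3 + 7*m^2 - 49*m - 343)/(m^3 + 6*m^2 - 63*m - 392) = (m - 7)/(m - 8)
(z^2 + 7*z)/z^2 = (z + 7)/z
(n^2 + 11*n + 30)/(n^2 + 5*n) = (n + 6)/n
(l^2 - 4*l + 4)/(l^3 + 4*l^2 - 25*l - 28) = (l^2 - 4*l + 4)/(l^3 + 4*l^2 - 25*l - 28)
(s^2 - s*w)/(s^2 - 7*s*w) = (s - w)/(s - 7*w)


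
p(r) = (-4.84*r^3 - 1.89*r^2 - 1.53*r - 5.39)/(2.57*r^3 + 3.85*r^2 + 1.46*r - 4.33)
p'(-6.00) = -0.07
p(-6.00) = -2.28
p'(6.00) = -0.03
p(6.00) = -1.62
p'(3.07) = -0.02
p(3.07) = -1.52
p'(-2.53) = 0.15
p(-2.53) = -2.59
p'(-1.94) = 1.21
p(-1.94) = -2.26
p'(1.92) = 0.31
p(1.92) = -1.61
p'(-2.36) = 0.33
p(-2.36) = -2.55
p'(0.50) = 12.80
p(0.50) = 3.12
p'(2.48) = 0.05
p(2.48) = -1.52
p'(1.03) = 10.03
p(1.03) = -3.51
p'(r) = (-14.52*r^2 - 3.78*r - 1.53)/(2.57*r^3 + 3.85*r^2 + 1.46*r - 4.33) + (-7.71*r^2 - 7.7*r - 1.46)*(-4.84*r^3 - 1.89*r^2 - 1.53*r - 5.39)/(2.57*r^3 + 3.85*r^2 + 1.46*r - 4.33)^2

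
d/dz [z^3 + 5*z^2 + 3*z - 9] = 3*z^2 + 10*z + 3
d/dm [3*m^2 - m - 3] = 6*m - 1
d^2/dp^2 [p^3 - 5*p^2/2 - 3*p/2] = 6*p - 5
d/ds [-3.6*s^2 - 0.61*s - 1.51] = -7.2*s - 0.61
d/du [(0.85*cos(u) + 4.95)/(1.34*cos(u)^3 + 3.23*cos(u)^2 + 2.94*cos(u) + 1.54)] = (2.278*cos(u)^3 + 22.6445*cos(u)^2 + 31.977*cos(u) + 13.244)*sin(u)/(1.7956*cos(u)^6 + 8.6564*cos(u)^5 + 18.3121*cos(u)^4 + 23.1196*cos(u)^3 + 18.592*cos(u)^2 + 9.0552*cos(u) + 2.3716)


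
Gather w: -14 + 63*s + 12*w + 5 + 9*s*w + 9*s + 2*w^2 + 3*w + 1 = 72*s + 2*w^2 + w*(9*s + 15) - 8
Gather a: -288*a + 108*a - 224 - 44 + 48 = -180*a - 220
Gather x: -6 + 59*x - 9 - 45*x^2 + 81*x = -45*x^2 + 140*x - 15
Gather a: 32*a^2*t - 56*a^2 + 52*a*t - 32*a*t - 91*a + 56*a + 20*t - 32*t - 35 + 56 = a^2*(32*t - 56) + a*(20*t - 35) - 12*t + 21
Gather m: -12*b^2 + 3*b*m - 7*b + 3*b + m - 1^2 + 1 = -12*b^2 - 4*b + m*(3*b + 1)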